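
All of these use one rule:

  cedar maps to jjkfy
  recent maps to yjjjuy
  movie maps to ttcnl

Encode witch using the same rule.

dnaho

Shifts by position in cedar: pos 0: c→j (+7), pos 1: e→j (+5), pos 2: d→k (+7), pos 3: a→f (+5) — repeating every 2. It's a Vigenère-style cipher with numeric key [7,5]: position i shifts by key[i mod 2].
For witch: w+7=d, i+5=n, t+7=a, c+5=h, h+7=o.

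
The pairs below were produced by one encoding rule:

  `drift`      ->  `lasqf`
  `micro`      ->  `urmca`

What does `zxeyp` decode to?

round

In drift: d→l is +8, r→a is +9, i→s is +10, f→q is +11 — the shift increases by 1 each position. Letter i (0-indexed) is shifted by i+8, so successive shifts are 8, 9, 10, ….
Undoing it on zxeyp: z−8=r, x−9=o, e−10=u, y−11=n, p−12=d.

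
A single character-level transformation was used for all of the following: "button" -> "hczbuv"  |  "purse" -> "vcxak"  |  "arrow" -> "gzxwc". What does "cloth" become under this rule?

itubn

A repeating key of period 2 is used — shifts +6, +8 over and over.
Applying it to cloth: c+6=i, l+8=t, o+6=u, t+8=b, h+6=n.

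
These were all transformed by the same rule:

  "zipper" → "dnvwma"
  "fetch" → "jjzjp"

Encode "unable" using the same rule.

In zipper: z→d is +4, i→n is +5, p→v is +6, p→w is +7 — the shift increases by 1 each position. Each letter shifts forward by (position + 4), i.e. 4, 5, 6, … — the shift grows by one for each successive letter.
Applying it to unable: u+4=y, n+5=s, a+6=g, b+7=i, l+8=t, e+9=n.

ysgitn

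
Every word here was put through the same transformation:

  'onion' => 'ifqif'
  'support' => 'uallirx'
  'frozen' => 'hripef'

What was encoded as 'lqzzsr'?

pillar

o(14)→i(8) and n(13)→f(5) fit y≡3x+18 (mod 26); the inverse of 3 mod 26 is 9. Treating letters as 0–25, the rule is x ↦ 3x + 18 (mod 26).
Reversing it on lqzzsr: l(11)→9·(11−18)≡15=p; q(16)→9·(16−18)≡8=i; z(25)→9·(25−18)≡11=l; z(25)→9·(25−18)≡11=l; s(18)→9·(18−18)≡0=a; r(17)→9·(17−18)≡17=r (all mod 26).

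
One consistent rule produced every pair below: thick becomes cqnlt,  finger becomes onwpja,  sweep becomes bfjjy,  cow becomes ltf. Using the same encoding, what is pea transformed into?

Two shifts are in play — +5 for a/e/i/o/u, +9 for every other letter.
On pea: p(cons)+9=y, e(vowel)+5=j, a(vowel)+5=f.

yjf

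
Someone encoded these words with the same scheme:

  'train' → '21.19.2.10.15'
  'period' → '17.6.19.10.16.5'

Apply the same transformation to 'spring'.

20.17.19.10.15.8

t is letter #20 and maps to 21: an offset of 1. Letters become their 1-based position plus 1 (so a→2, b→3, …).
For spring: s=19→20, p=16→17, r=18→19, i=9→10, n=14→15, g=7→8.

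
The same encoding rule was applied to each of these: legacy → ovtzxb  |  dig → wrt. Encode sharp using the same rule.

hszik

Each pair mirrors across the alphabet (l↔o, e↔v, g↔t): positions sum to 25. Letters are reflected about the middle of the alphabet (position → 25−position): Atbash.
On sharp: s↔h, h↔s, a↔z, r↔i, p↔k.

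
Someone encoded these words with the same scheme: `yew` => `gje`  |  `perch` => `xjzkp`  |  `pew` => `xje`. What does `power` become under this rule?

The shift depends on letter class: consonant y→g is +8, but vowel e→j is +5. The rule splits by letter class: vowels +5, consonants +8.
Applying it to power: p(cons)+8=x, o(vowel)+5=t, w(cons)+8=e, e(vowel)+5=j, r(cons)+8=z.

xtejz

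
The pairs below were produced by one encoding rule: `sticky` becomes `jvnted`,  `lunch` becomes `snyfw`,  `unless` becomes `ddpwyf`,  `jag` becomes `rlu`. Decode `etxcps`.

hermit

The output letters match the input read backwards, each shifted +11: sticky reversed is ykcits. Read the word backwards and shift each letter +11.
Decoding etxcps: shift back: e−11=t, t−11=i, x−11=m, c−11=r, p−11=e, s−11=h → timreh; then reverse → hermit.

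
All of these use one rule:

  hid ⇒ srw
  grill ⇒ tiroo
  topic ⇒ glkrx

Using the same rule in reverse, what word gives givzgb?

treaty

Each pair mirrors across the alphabet (h↔s, i↔r, d↔w): positions sum to 25. This is the alphabet-reversal cipher (Atbash): a becomes z, b becomes y, etc.
Undoing it on givzgb: g↔t, i↔r, v↔e, z↔a, g↔t, b↔y.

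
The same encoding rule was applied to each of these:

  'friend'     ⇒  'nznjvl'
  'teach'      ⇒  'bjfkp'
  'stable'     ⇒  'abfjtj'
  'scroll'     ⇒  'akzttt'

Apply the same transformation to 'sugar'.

The shift depends on letter class: consonant f→n is +8, but vowel i→n is +5. Vowels shift forward by 5 and consonants shift forward by 8.
On sugar: s(cons)+8=a, u(vowel)+5=z, g(cons)+8=o, a(vowel)+5=f, r(cons)+8=z.

azofz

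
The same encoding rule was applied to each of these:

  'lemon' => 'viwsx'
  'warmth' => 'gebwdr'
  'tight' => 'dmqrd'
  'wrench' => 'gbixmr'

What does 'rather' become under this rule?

bedrib

Two shifts are in play — +4 for a/e/i/o/u, +10 for every other letter.
On rather: r(cons)+10=b, a(vowel)+4=e, t(cons)+10=d, h(cons)+10=r, e(vowel)+4=i, r(cons)+10=b.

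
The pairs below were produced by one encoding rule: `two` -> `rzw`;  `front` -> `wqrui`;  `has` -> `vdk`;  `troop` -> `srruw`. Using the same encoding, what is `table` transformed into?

hoedw

The word is reversed, then every letter is shifted forward by 3.
For table: reverse → elbat; then shift: e+3=h, l+3=o, b+3=e, a+3=d, t+3=w.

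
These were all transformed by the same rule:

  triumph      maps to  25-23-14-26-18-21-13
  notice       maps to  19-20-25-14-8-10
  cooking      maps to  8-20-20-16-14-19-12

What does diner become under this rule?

t is letter #20 and maps to 25: an offset of 5. Each letter is replaced by its alphabet position (a=1..z=26) + 5.
On diner: d=4→9, i=9→14, n=14→19, e=5→10, r=18→23.

9-14-19-10-23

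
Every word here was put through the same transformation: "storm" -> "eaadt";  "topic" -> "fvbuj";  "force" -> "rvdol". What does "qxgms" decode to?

Shifts by position in storm: pos 0: s→e (+12), pos 1: t→a (+7), pos 2: o→a (+12), pos 3: r→d (+12), pos 4: m→t (+7) — repeating every 3. A repeating key of period 3 is used — shifts +12, +7, +12 over and over.
Undoing it on qxgms: q−12=e, x−7=q, g−12=u, m−12=a, s−7=l.

equal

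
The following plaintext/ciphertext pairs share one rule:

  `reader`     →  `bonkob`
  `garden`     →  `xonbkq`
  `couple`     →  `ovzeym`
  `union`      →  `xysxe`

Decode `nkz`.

pad

The output letters match the input read backwards, each shifted +10: reader reversed is redaer. Two steps: reverse the string, then apply a Caesar shift of +10.
Decoding nkz: shift back: n−10=d, k−10=a, z−10=p → dap; then reverse → pad.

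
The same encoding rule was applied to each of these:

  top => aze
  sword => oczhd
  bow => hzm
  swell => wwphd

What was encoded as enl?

act

The output letters match the input read backwards, each shifted +11: top reversed is pot. Two steps: reverse the string, then apply a Caesar shift of +11.
Undoing it on enl: shift back: e−11=t, n−11=c, l−11=a → tca; then reverse → act.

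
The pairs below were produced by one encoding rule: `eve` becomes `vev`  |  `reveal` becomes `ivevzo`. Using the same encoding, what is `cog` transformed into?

xlt

Each pair mirrors across the alphabet (e↔v, v↔e, e↔v): positions sum to 25. This is the alphabet-reversal cipher (Atbash): a becomes z, b becomes y, etc.
On cog: c↔x, o↔l, g↔t.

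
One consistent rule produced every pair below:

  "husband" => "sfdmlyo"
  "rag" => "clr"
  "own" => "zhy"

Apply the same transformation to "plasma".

Compare letters: h→s is +11, u→f is +11, s→d is +11 — a constant shift. Every letter moves 11 places later in the alphabet, wrapping around z→a.
Applying it to plasma: p+11=a, l+11=w, a+11=l, s+11=d, m+11=x, a+11=l.

awldxl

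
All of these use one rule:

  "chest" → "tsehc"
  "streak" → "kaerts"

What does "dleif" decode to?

The output letters match the input read backwards: chest reversed is tsehc. It's just the letters in reverse order.
Reversing it on dleif: then reverse → field.

field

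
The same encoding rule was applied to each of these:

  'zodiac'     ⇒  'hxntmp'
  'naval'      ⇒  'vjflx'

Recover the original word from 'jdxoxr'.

In zodiac: z→h is +8, o→x is +9, d→n is +10, i→t is +11 — the shift increases by 1 each position. Each letter shifts forward by (position + 8), i.e. 8, 9, 10, … — the shift grows by one for each successive letter.
Reversing it on jdxoxr: j−8=b, d−9=u, x−10=n, o−11=d, x−12=l, r−13=e.

bundle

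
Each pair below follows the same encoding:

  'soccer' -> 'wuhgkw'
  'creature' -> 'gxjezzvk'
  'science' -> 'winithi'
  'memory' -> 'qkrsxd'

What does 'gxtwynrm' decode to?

crossing

Shifts by position in soccer: pos 0: s→w (+4), pos 1: o→u (+6), pos 2: c→h (+5), pos 3: c→g (+4), pos 4: e→k (+6), pos 5: r→w (+5) — repeating every 3. It's a Vigenère-style cipher with numeric key [4,6,5]: position i shifts by key[i mod 3].
Reversing it on gxtwynrm: g−4=c, x−6=r, t−5=o, w−4=s, y−6=s, n−5=i, r−4=n, m−6=g.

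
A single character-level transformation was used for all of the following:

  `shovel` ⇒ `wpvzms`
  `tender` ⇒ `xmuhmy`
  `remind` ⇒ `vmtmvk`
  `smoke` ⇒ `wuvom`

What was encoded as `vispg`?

rally

Shifts by position in shovel: pos 0: s→w (+4), pos 1: h→p (+8), pos 2: o→v (+7), pos 3: v→z (+4), pos 4: e→m (+8), pos 5: l→s (+7) — repeating every 3. The shifts repeat in a cycle of length 3: positions 0,1,… shift by +4, +8, +7, then the pattern repeats.
Decoding vispg: v−4=r, i−8=a, s−7=l, p−4=l, g−8=y.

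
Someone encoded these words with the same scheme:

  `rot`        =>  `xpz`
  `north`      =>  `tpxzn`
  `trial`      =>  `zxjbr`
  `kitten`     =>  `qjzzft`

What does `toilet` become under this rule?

zpjrfz

The shift depends on letter class: consonant r→x is +6, but vowel o→p is +1. Vowels shift forward by 1 and consonants shift forward by 6.
Applying it to toilet: t(cons)+6=z, o(vowel)+1=p, i(vowel)+1=j, l(cons)+6=r, e(vowel)+1=f, t(cons)+6=z.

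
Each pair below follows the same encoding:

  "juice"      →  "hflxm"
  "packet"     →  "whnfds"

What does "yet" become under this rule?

Two steps: reverse the string, then apply a Caesar shift of +3.
Applying it to yet: reverse → tey; then shift: t+3=w, e+3=h, y+3=b.

whb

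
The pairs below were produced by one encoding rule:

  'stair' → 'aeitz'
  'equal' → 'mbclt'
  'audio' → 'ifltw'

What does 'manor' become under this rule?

ulvzz

The shifts repeat in a cycle of length 2: positions 0,1,… shift by +8, +11, then the pattern repeats.
For manor: m+8=u, a+11=l, n+8=v, o+11=z, r+8=z.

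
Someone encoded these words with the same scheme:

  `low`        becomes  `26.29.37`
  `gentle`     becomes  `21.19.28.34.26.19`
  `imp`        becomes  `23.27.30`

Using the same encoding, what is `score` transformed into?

33.17.29.32.19

l is letter #12 and maps to 26: an offset of 14. The number is (letter's place in the alphabet, a=1) + 14.
For score: s=19→33, c=3→17, o=15→29, r=18→32, e=5→19.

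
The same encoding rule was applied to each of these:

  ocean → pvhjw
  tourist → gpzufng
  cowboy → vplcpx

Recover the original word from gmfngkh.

thistle

o(14)→p(15) and c(2)→v(21) fit y≡19x+9 (mod 26); the inverse of 19 mod 26 is 11. Each letter's alphabet position (a=0..z=25) is mapped through 19·x+9 mod 26 — an affine cipher.
Decoding gmfngkh: g(6)→11·(6−9)≡19=t; m(12)→11·(12−9)≡7=h; f(5)→11·(5−9)≡8=i; n(13)→11·(13−9)≡18=s; g(6)→11·(6−9)≡19=t; k(10)→11·(10−9)≡11=l; h(7)→11·(7−9)≡4=e (all mod 26).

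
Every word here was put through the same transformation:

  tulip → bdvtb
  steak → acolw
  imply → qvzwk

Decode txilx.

loyal

In tulip: t→b is +8, u→d is +9, l→v is +10, i→t is +11 — the shift increases by 1 each position. The shift increases by 1 at each position, starting from +8: 8, 9, 10, ….
Undoing it on txilx: t−8=l, x−9=o, i−10=y, l−11=a, x−12=l.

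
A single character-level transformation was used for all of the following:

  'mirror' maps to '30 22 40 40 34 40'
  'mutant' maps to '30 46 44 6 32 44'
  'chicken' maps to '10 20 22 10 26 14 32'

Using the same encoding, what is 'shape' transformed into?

42 20 6 36 14

m(#13)→30 and i(#9)→22: differences scale by 2, so n = 2·pos + 4. The formula is n = 2×(alphabet index, a=1) + 4.
Applying it to shape: s=19→42, h=8→20, a=1→6, p=16→36, e=5→14.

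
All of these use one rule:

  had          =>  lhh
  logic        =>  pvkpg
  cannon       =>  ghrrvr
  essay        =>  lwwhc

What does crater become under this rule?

gvhxlv

The shift depends on letter class: consonant h→l is +4, but vowel a→h is +7. The rule splits by letter class: vowels +7, consonants +4.
For crater: c(cons)+4=g, r(cons)+4=v, a(vowel)+7=h, t(cons)+4=x, e(vowel)+7=l, r(cons)+4=v.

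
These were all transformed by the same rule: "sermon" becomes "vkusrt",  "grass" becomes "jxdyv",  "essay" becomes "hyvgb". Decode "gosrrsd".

Shifts by position in sermon: pos 0: s→v (+3), pos 1: e→k (+6), pos 2: r→u (+3), pos 3: m→s (+6) — repeating every 2. A repeating key of period 2 is used — shifts +3, +6 over and over.
Undoing it on gosrrsd: g−3=d, o−6=i, s−3=p, r−6=l, r−3=o, s−6=m, d−3=a.

diploma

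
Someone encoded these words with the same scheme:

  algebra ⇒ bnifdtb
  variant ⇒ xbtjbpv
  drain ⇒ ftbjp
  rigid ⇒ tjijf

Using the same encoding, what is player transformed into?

rnbaft

The shift depends on letter class: consonant l→n is +2, but vowel a→b is +1. Two shifts are in play — +1 for a/e/i/o/u, +2 for every other letter.
On player: p(cons)+2=r, l(cons)+2=n, a(vowel)+1=b, y(cons)+2=a, e(vowel)+1=f, r(cons)+2=t.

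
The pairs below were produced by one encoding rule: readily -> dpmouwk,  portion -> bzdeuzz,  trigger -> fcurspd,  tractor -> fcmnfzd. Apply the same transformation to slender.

Shifts by position in readily: pos 0: r→d (+12), pos 1: e→p (+11), pos 2: a→m (+12), pos 3: d→o (+11) — repeating every 2. A repeating key of period 2 is used — shifts +12, +11 over and over.
Applying it to slender: s+12=e, l+11=w, e+12=q, n+11=y, d+12=p, e+11=p, r+12=d.

ewqyppd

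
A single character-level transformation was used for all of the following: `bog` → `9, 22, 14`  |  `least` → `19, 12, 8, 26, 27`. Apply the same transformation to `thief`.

b is letter #2 and maps to 9: an offset of 7. Each letter is replaced by its alphabet position (a=1..z=26) + 7.
On thief: t=20→27, h=8→15, i=9→16, e=5→12, f=6→13.

27, 15, 16, 12, 13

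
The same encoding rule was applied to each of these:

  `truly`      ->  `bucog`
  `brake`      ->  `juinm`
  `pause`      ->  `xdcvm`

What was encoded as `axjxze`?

suburb

Shifts by position in truly: pos 0: t→b (+8), pos 1: r→u (+3), pos 2: u→c (+8), pos 3: l→o (+3) — repeating every 2. A repeating key of period 2 is used — shifts +8, +3 over and over.
Reversing it on axjxze: a−8=s, x−3=u, j−8=b, x−3=u, z−8=r, e−3=b.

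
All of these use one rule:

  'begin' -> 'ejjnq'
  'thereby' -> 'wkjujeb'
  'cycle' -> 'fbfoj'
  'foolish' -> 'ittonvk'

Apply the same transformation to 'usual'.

zvzfo

The shift depends on letter class: consonant b→e is +3, but vowel e→j is +5. Two shifts are in play — +5 for a/e/i/o/u, +3 for every other letter.
On usual: u(vowel)+5=z, s(cons)+3=v, u(vowel)+5=z, a(vowel)+5=f, l(cons)+3=o.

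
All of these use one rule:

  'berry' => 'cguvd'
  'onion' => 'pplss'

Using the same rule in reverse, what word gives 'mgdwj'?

Letter i (0-indexed) is shifted by i+1, so successive shifts are 1, 2, 3, ….
Reversing it on mgdwj: m−1=l, g−2=e, d−3=a, w−4=s, j−5=e.

lease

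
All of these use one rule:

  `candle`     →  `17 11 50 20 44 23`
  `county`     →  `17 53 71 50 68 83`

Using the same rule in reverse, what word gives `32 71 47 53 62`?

humor

c(#3)→17 and a(#1)→11: differences scale by 3, so n = 3·pos + 8. The formula is n = 3×(alphabet index, a=1) + 8.
Decoding 32 71 47 53 62: 32→(32−8)÷3=8=h, 71→(71−8)÷3=21=u, 47→(47−8)÷3=13=m, 53→(53−8)÷3=15=o, 62→(62−8)÷3=18=r.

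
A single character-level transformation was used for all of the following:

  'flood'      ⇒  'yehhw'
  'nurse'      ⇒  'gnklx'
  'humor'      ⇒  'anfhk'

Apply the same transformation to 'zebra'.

It's a constant shift of +19 (ROT19).
Applying it to zebra: z+19=s, e+19=x, b+19=u, r+19=k, a+19=t.

sxukt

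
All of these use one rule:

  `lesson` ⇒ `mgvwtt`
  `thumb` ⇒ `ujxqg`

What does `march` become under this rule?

In lesson: l→m is +1, e→g is +2, s→v is +3, s→w is +4 — the shift increases by 1 each position. The shift increases by 1 at each position, starting from +1: 1, 2, 3, ….
On march: m+1=n, a+2=c, r+3=u, c+4=g, h+5=m.

ncugm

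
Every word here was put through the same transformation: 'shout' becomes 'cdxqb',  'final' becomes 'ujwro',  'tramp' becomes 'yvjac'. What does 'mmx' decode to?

odd

The output letters match the input read backwards, each shifted +9: shout reversed is tuohs. The word is reversed, then every letter is shifted forward by 9.
Undoing it on mmx: shift back: m−9=d, m−9=d, x−9=o → ddo; then reverse → odd.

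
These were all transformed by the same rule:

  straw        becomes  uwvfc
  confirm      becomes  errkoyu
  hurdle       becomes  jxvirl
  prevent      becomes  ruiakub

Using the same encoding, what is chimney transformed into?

ekmrtlg

In straw: s→u is +2, t→w is +3, r→v is +4, a→f is +5 — the shift increases by 1 each position. Letter i (0-indexed) is shifted by i+2, so successive shifts are 2, 3, 4, ….
On chimney: c+2=e, h+3=k, i+4=m, m+5=r, n+6=t, e+7=l, y+8=g.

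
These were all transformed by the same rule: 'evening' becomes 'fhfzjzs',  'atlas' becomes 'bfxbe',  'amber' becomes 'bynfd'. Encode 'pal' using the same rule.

The shift depends on letter class: consonant v→h is +12, but vowel e→f is +1. The rule splits by letter class: vowels +1, consonants +12.
Applying it to pal: p(cons)+12=b, a(vowel)+1=b, l(cons)+12=x.

bbx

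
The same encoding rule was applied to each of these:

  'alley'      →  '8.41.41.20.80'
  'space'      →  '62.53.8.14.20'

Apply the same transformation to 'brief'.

11.59.32.20.23

a(#1)→8 and l(#12)→41: differences scale by 3, so n = 3·pos + 5. With a=1..z=26, the number is 3·pos + 5.
For brief: b=2→11, r=18→59, i=9→32, e=5→20, f=6→23.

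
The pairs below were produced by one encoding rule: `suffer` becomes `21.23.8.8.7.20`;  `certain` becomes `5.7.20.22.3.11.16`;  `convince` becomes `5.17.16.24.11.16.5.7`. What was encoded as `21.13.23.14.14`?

skull

s is letter #19 and maps to 21: an offset of 2. Letters become their 1-based position plus 2 (so a→3, b→4, …).
Reversing it on 21.13.23.14.14: 21→(21−2)÷1=19=s, 13→(13−2)÷1=11=k, 23→(23−2)÷1=21=u, 14→(14−2)÷1=12=l, 14→(14−2)÷1=12=l.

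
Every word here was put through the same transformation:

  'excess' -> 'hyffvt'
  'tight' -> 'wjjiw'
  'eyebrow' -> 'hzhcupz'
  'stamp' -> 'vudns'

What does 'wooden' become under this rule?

Shifts by position in excess: pos 0: e→h (+3), pos 1: x→y (+1), pos 2: c→f (+3), pos 3: e→f (+1) — repeating every 2. A repeating key of period 2 is used — shifts +3, +1 over and over.
On wooden: w+3=z, o+1=p, o+3=r, d+1=e, e+3=h, n+1=o.

zpreho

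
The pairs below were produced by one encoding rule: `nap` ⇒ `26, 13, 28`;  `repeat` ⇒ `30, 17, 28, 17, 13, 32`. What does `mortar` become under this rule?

25, 27, 30, 32, 13, 30

n is letter #14 and maps to 26: an offset of 12. The number is (letter's place in the alphabet, a=1) + 12.
For mortar: m=13→25, o=15→27, r=18→30, t=20→32, a=1→13, r=18→30.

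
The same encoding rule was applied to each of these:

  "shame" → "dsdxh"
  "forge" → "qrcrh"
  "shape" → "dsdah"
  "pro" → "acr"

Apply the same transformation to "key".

The shift depends on letter class: consonant s→d is +11, but vowel a→d is +3. Vowels shift forward by 3 and consonants shift forward by 11.
Applying it to key: k(cons)+11=v, e(vowel)+3=h, y(cons)+11=j.

vhj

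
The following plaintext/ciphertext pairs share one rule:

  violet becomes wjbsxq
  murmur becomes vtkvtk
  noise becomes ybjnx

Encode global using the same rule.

dsbols

v(21)→w(22) and i(8)→j(9) fit y≡3x+11 (mod 26); the inverse of 3 mod 26 is 9. Treating letters as 0–25, the rule is x ↦ 3x + 11 (mod 26).
Applying it to global: g(6)→3·6+11≡3=d; l(11)→3·11+11≡18=s; o(14)→3·14+11≡1=b; b(1)→3·1+11≡14=o; a(0)→3·0+11≡11=l; l(11)→3·11+11≡18=s (all mod 26).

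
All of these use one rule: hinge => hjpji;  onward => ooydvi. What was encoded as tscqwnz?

transit

In hinge: h→h is +0, i→j is +1, n→p is +2, g→j is +3 — the shift increases by 1 each position. The shift increases by 1 at each position, starting from +0: 0, 1, 2, ….
Undoing it on tscqwnz: t−0=t, s−1=r, c−2=a, q−3=n, w−4=s, n−5=i, z−6=t.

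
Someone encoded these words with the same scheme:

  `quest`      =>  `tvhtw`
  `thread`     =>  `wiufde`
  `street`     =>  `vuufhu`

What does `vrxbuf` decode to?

square

A repeating key of period 2 is used — shifts +3, +1 over and over.
Undoing it on vrxbuf: v−3=s, r−1=q, x−3=u, b−1=a, u−3=r, f−1=e.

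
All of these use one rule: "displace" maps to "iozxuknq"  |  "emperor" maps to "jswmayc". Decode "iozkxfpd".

discover

Each letter shifts forward by (position + 5), i.e. 5, 6, 7, … — the shift grows by one for each successive letter.
Decoding iozkxfpd: i−5=d, o−6=i, z−7=s, k−8=c, x−9=o, f−10=v, p−11=e, d−12=r.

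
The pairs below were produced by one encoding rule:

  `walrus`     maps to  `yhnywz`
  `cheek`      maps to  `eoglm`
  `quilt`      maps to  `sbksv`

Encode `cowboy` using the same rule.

A repeating key of period 2 is used — shifts +2, +7 over and over.
Applying it to cowboy: c+2=e, o+7=v, w+2=y, b+7=i, o+2=q, y+7=f.

evyiqf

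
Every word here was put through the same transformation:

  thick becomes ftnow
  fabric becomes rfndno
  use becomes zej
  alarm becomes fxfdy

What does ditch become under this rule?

pnfot

The shift depends on letter class: consonant t→f is +12, but vowel i→n is +5. Vowels shift forward by 5 and consonants shift forward by 12.
For ditch: d(cons)+12=p, i(vowel)+5=n, t(cons)+12=f, c(cons)+12=o, h(cons)+12=t.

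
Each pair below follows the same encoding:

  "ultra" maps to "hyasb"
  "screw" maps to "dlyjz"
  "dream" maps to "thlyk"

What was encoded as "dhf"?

yaw

The output letters match the input read backwards, each shifted +7: ultra reversed is artlu. Read the word backwards and shift each letter +7.
Reversing it on dhf: shift back: d−7=w, h−7=a, f−7=y → way; then reverse → yaw.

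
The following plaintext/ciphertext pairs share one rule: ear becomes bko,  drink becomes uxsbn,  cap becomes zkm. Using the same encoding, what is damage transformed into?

The output letters match the input read backwards, each shifted +10: ear reversed is rae. Read the word backwards and shift each letter +10.
On damage: reverse → egamad; then shift: e+10=o, g+10=q, a+10=k, m+10=w, a+10=k, d+10=n.

oqkwkn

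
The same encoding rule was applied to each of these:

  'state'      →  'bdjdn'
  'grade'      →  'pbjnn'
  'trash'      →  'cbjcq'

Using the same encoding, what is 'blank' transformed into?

kvjxt

Shifts by position in state: pos 0: s→b (+9), pos 1: t→d (+10), pos 2: a→j (+9), pos 3: t→d (+10) — repeating every 2. The shifts repeat in a cycle of length 2: positions 0,1,… shift by +9, +10, then the pattern repeats.
For blank: b+9=k, l+10=v, a+9=j, n+10=x, k+9=t.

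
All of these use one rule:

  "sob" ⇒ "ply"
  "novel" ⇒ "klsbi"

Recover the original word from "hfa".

It's a constant shift of +23 (ROT23).
Undoing it on hfa: h−23=k, f−23=i, a−23=d.

kid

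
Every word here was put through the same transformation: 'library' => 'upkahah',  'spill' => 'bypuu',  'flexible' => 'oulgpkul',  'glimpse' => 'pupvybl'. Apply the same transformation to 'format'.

ovavhc

The shift depends on letter class: consonant l→u is +9, but vowel i→p is +7. Two shifts are in play — +7 for a/e/i/o/u, +9 for every other letter.
Applying it to format: f(cons)+9=o, o(vowel)+7=v, r(cons)+9=a, m(cons)+9=v, a(vowel)+7=h, t(cons)+9=c.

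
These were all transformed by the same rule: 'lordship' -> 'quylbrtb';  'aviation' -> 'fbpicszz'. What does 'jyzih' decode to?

In lordship: l→q is +5, o→u is +6, r→y is +7, d→l is +8 — the shift increases by 1 each position. Letter i (0-indexed) is shifted by i+5, so successive shifts are 5, 6, 7, ….
Undoing it on jyzih: j−5=e, y−6=s, z−7=s, i−8=a, h−9=y.

essay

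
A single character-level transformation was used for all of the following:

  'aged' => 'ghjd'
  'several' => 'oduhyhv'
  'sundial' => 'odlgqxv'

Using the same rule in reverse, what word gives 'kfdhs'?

peach

The output letters match the input read backwards, each shifted +3: aged reversed is dega. Two steps: reverse the string, then apply a Caesar shift of +3.
Decoding kfdhs: shift back: k−3=h, f−3=c, d−3=a, h−3=e, s−3=p → hcaep; then reverse → peach.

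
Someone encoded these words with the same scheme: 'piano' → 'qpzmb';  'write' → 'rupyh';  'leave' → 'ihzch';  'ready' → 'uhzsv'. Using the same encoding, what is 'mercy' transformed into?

xhudv

Treating letters as 0–25, the rule is x ↦ 15x + 25 (mod 26).
On mercy: m(12)→15·12+25≡23=x; e(4)→15·4+25≡7=h; r(17)→15·17+25≡20=u; c(2)→15·2+25≡3=d; y(24)→15·24+25≡21=v (all mod 26).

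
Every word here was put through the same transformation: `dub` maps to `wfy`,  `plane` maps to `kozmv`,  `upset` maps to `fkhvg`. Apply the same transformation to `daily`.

Each letter is replaced by its mirror in the alphabet: a↔z, b↔y, c↔x, and so on (the Atbash cipher).
On daily: d↔w, a↔z, i↔r, l↔o, y↔b.

wzrob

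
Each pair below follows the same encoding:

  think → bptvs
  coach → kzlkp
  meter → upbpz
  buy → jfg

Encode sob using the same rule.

The shift depends on letter class: consonant t→b is +8, but vowel i→t is +11. Two shifts are in play — +11 for a/e/i/o/u, +8 for every other letter.
On sob: s(cons)+8=a, o(vowel)+11=z, b(cons)+8=j.

azj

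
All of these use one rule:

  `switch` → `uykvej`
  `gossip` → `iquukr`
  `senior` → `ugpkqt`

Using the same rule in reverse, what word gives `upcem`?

snack

This is a Caesar cipher with shift 2.
Reversing it on upcem: u−2=s, p−2=n, c−2=a, e−2=c, m−2=k.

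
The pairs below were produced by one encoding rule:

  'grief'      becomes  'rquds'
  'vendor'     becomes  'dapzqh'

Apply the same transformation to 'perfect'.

The output letters match the input read backwards, each shifted +12: grief reversed is feirg. The word is reversed, then every letter is shifted forward by 12.
Applying it to perfect: reverse → tcefrep; then shift: t+12=f, c+12=o, e+12=q, f+12=r, r+12=d, e+12=q, p+12=b.

foqrdqb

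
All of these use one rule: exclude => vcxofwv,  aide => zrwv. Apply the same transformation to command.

This is the alphabet-reversal cipher (Atbash): a becomes z, b becomes y, etc.
Applying it to command: c↔x, o↔l, m↔n, m↔n, a↔z, n↔m, d↔w.

xlnnzmw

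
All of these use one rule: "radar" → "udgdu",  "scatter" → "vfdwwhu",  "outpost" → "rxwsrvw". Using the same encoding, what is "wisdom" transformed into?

zlvgrp

It's a constant shift of +3 (ROT3).
For wisdom: w+3=z, i+3=l, s+3=v, d+3=g, o+3=r, m+3=p.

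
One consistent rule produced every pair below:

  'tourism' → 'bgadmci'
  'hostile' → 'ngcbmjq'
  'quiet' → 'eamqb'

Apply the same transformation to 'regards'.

dqoudrc

t(19)→b(1) and o(14)→g(6) fit y≡25x+20 (mod 26); the inverse of 25 mod 26 is 25. Treating letters as 0–25, the rule is x ↦ 25x + 20 (mod 26).
On regards: r(17)→25·17+20≡3=d; e(4)→25·4+20≡16=q; g(6)→25·6+20≡14=o; a(0)→25·0+20≡20=u; r(17)→25·17+20≡3=d; d(3)→25·3+20≡17=r; s(18)→25·18+20≡2=c (all mod 26).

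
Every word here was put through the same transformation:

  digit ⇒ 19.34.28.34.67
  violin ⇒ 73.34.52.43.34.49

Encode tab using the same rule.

67.10.13

d(#4)→19 and i(#9)→34: differences scale by 3, so n = 3·pos + 7. With a=1..z=26, the number is 3·pos + 7.
For tab: t=20→67, a=1→10, b=2→13.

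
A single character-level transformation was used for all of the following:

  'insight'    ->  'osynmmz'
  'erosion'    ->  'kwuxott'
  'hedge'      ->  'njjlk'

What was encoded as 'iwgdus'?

crayon

Shifts by position in insight: pos 0: i→o (+6), pos 1: n→s (+5), pos 2: s→y (+6), pos 3: i→n (+5) — repeating every 2. A repeating key of period 2 is used — shifts +6, +5 over and over.
Decoding iwgdus: i−6=c, w−5=r, g−6=a, d−5=y, u−6=o, s−5=n.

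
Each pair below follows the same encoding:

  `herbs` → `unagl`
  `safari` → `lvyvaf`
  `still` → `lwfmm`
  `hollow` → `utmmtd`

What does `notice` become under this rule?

Treating letters as 0–25, the rule is x ↦ 11x + 21 (mod 26).
On notice: n(13)→11·13+21≡8=i; o(14)→11·14+21≡19=t; t(19)→11·19+21≡22=w; i(8)→11·8+21≡5=f; c(2)→11·2+21≡17=r; e(4)→11·4+21≡13=n (all mod 26).

itwfrn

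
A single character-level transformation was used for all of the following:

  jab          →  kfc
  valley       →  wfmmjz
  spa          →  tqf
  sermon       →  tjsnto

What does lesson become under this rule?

mjttto

Two shifts are in play — +5 for a/e/i/o/u, +1 for every other letter.
On lesson: l(cons)+1=m, e(vowel)+5=j, s(cons)+1=t, s(cons)+1=t, o(vowel)+5=t, n(cons)+1=o.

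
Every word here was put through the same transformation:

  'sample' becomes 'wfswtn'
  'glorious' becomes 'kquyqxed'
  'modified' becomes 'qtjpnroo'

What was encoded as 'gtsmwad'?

In sample: s→w is +4, a→f is +5, m→s is +6, p→w is +7 — the shift increases by 1 each position. Each letter shifts forward by (position + 4), i.e. 4, 5, 6, … — the shift grows by one for each successive letter.
Decoding gtsmwad: g−4=c, t−5=o, s−6=m, m−7=f, w−8=o, a−9=r, d−10=t.

comfort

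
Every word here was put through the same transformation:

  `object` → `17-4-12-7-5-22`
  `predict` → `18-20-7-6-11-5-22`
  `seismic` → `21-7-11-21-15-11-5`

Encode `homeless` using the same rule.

o is letter #15 and maps to 17: an offset of 2. Each letter is replaced by its alphabet position (a=1..z=26) + 2.
Applying it to homeless: h=8→10, o=15→17, m=13→15, e=5→7, l=12→14, e=5→7, s=19→21, s=19→21.

10-17-15-7-14-7-21-21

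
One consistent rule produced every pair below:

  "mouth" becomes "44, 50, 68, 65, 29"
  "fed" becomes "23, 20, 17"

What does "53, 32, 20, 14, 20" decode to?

m(#13)→44 and o(#15)→50: differences scale by 3, so n = 3·pos + 5. The formula is n = 3×(alphabet index, a=1) + 5.
Reversing it on 53, 32, 20, 14, 20: 53→(53−5)÷3=16=p, 32→(32−5)÷3=9=i, 20→(20−5)÷3=5=e, 14→(14−5)÷3=3=c, 20→(20−5)÷3=5=e.

piece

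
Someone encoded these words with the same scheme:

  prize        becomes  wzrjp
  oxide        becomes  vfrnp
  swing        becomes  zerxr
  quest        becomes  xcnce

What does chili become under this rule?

jprvt

In prize: p→w is +7, r→z is +8, i→r is +9, z→j is +10 — the shift increases by 1 each position. Each letter shifts forward by (position + 7), i.e. 7, 8, 9, … — the shift grows by one for each successive letter.
Applying it to chili: c+7=j, h+8=p, i+9=r, l+10=v, i+11=t.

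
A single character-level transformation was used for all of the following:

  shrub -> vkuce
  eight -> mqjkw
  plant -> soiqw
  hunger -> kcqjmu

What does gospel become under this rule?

The shift depends on letter class: consonant s→v is +3, but vowel u→c is +8. The rule splits by letter class: vowels +8, consonants +3.
For gospel: g(cons)+3=j, o(vowel)+8=w, s(cons)+3=v, p(cons)+3=s, e(vowel)+8=m, l(cons)+3=o.

jwvsmo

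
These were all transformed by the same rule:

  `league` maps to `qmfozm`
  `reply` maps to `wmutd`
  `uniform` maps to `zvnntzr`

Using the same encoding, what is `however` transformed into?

Shifts by position in league: pos 0: l→q (+5), pos 1: e→m (+8), pos 2: a→f (+5), pos 3: g→o (+8) — repeating every 2. The shifts repeat in a cycle of length 2: positions 0,1,… shift by +5, +8, then the pattern repeats.
On however: h+5=m, o+8=w, w+5=b, e+8=m, v+5=a, e+8=m, r+5=w.

mwbmamw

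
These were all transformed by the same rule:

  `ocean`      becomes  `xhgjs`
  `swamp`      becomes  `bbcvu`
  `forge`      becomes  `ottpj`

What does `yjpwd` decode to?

Shifts by position in ocean: pos 0: o→x (+9), pos 1: c→h (+5), pos 2: e→g (+2), pos 3: a→j (+9), pos 4: n→s (+5) — repeating every 3. It's a Vigenère-style cipher with numeric key [9,5,2]: position i shifts by key[i mod 3].
Decoding yjpwd: y−9=p, j−5=e, p−2=n, w−9=n, d−5=y.

penny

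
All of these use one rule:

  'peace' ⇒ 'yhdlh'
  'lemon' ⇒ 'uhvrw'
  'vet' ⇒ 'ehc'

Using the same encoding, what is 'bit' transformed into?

klc

The rule splits by letter class: vowels +3, consonants +9.
For bit: b(cons)+9=k, i(vowel)+3=l, t(cons)+9=c.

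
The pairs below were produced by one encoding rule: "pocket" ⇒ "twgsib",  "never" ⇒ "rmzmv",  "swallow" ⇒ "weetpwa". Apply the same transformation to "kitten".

The shifts repeat in a cycle of length 2: positions 0,1,… shift by +4, +8, then the pattern repeats.
Applying it to kitten: k+4=o, i+8=q, t+4=x, t+8=b, e+4=i, n+8=v.

oqxbiv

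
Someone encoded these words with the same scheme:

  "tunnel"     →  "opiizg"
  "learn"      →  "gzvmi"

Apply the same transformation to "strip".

nomdk

It's a constant shift of +21 (ROT21).
On strip: s+21=n, t+21=o, r+21=m, i+21=d, p+21=k.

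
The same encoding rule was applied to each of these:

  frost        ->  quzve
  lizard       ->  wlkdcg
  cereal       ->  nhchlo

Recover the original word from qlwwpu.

filter

Shifts by position in frost: pos 0: f→q (+11), pos 1: r→u (+3), pos 2: o→z (+11), pos 3: s→v (+3) — repeating every 2. The shifts repeat in a cycle of length 2: positions 0,1,… shift by +11, +3, then the pattern repeats.
Decoding qlwwpu: q−11=f, l−3=i, w−11=l, w−3=t, p−11=e, u−3=r.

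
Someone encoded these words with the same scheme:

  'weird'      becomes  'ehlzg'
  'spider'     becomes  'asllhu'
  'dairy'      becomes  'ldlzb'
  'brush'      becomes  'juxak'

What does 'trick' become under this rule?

Shifts by position in weird: pos 0: w→e (+8), pos 1: e→h (+3), pos 2: i→l (+3), pos 3: r→z (+8), pos 4: d→g (+3) — repeating every 3. A repeating key of period 3 is used — shifts +8, +3, +3 over and over.
On trick: t+8=b, r+3=u, i+3=l, c+8=k, k+3=n.

bulkn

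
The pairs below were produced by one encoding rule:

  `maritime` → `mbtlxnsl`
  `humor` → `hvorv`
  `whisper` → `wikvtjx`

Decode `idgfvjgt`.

icecream

In maritime: m→m is +0, a→b is +1, r→t is +2, i→l is +3 — the shift increases by 1 each position. The shift increases by 1 at each position, starting from +0: 0, 1, 2, ….
Reversing it on idgfvjgt: i−0=i, d−1=c, g−2=e, f−3=c, v−4=r, j−5=e, g−6=a, t−7=m.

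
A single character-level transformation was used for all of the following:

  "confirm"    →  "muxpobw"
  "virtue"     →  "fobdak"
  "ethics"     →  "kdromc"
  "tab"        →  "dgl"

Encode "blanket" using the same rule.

Two shifts are in play — +6 for a/e/i/o/u, +10 for every other letter.
On blanket: b(cons)+10=l, l(cons)+10=v, a(vowel)+6=g, n(cons)+10=x, k(cons)+10=u, e(vowel)+6=k, t(cons)+10=d.

lvgxukd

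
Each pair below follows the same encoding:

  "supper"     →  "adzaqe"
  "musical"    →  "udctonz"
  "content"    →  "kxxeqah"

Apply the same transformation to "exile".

In supper: s→a is +8, u→d is +9, p→z is +10, p→a is +11 — the shift increases by 1 each position. Letter i (0-indexed) is shifted by i+8, so successive shifts are 8, 9, 10, ….
On exile: e+8=m, x+9=g, i+10=s, l+11=w, e+12=q.

mgswq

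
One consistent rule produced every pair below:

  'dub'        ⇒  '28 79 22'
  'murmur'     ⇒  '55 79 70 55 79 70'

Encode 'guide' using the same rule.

37 79 43 28 31

With a=1..z=26, the number is 3·pos + 16.
Applying it to guide: g=7→37, u=21→79, i=9→43, d=4→28, e=5→31.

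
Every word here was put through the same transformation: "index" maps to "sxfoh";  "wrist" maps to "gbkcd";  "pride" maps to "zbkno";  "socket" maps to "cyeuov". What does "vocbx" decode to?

learn

Shifts by position in index: pos 0: i→s (+10), pos 1: n→x (+10), pos 2: d→f (+2), pos 3: e→o (+10), pos 4: x→h (+10) — repeating every 3. It's a Vigenère-style cipher with numeric key [10,10,2]: position i shifts by key[i mod 3].
Decoding vocbx: v−10=l, o−10=e, c−2=a, b−10=r, x−10=n.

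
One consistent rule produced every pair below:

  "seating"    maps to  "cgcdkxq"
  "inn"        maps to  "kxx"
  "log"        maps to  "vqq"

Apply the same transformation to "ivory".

The shift depends on letter class: consonant s→c is +10, but vowel e→g is +2. Two shifts are in play — +2 for a/e/i/o/u, +10 for every other letter.
For ivory: i(vowel)+2=k, v(cons)+10=f, o(vowel)+2=q, r(cons)+10=b, y(cons)+10=i.

kfqbi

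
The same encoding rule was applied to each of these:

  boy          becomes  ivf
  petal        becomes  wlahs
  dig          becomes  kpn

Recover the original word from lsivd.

Compare letters: b→i is +7, o→v is +7, y→f is +7 — a constant shift. Each letter is shifted forward by 7 in the alphabet (a Caesar shift of +7).
Undoing it on lsivd: l−7=e, s−7=l, i−7=b, v−7=o, d−7=w.

elbow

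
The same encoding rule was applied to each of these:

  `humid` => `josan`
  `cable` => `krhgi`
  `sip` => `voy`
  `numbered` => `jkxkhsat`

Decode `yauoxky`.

serious

The output letters match the input read backwards, each shifted +6: humid reversed is dimuh. Read the word backwards and shift each letter +6.
Undoing it on yauoxky: shift back: y−6=s, a−6=u, u−6=o, o−6=i, x−6=r, k−6=e, y−6=s → suoires; then reverse → serious.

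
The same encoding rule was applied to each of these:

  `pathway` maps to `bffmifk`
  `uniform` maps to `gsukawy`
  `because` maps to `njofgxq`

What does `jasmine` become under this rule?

Shifts by position in pathway: pos 0: p→b (+12), pos 1: a→f (+5), pos 2: t→f (+12), pos 3: h→m (+5) — repeating every 2. A repeating key of period 2 is used — shifts +12, +5 over and over.
Applying it to jasmine: j+12=v, a+5=f, s+12=e, m+5=r, i+12=u, n+5=s, e+12=q.

vferusq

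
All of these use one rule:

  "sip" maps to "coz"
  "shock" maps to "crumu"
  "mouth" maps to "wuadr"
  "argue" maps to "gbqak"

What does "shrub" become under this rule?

crbal

The shift depends on letter class: consonant s→c is +10, but vowel i→o is +6. Two shifts are in play — +6 for a/e/i/o/u, +10 for every other letter.
On shrub: s(cons)+10=c, h(cons)+10=r, r(cons)+10=b, u(vowel)+6=a, b(cons)+10=l.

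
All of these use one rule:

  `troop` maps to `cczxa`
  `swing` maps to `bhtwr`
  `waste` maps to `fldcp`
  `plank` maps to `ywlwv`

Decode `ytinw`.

pixel

Shifts by position in troop: pos 0: t→c (+9), pos 1: r→c (+11), pos 2: o→z (+11), pos 3: o→x (+9), pos 4: p→a (+11) — repeating every 3. It's a Vigenère-style cipher with numeric key [9,11,11]: position i shifts by key[i mod 3].
Reversing it on ytinw: y−9=p, t−11=i, i−11=x, n−9=e, w−11=l.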